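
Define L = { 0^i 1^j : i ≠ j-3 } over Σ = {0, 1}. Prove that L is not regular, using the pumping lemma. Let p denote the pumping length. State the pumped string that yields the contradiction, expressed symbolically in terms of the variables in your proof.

0^{p+p!} 1^{p+p!+3}

Assume L is regular; let p be its pumping constant.
Choose w = 0^p 1^{p+p!+3}. Since p ≠ (p+p!+3)-3 = p+p!, w ∈ L; and |w| ≥ p.
Write w = xyz as guaranteed by the lemma, with |xy| ≤ p and |y| > 0.
Since the first p symbols of w are all 0's and |xy| ≤ p, y lies entirely in the leading 0-block: y = 0^k for some k with 1 ≤ k ≤ p.
Since 1 ≤ k ≤ p, k divides p!; set t = 1 + p!/k. Then xy^t z has p + (p!/k)·k = p + p! copies of 0. Now the 0-count is p+p! and (1-count)-3 = (p+p!+3)-3 = p+p!, so i ≠ j-3 fails. So xy^t z = 0^{p+p!} 1^{p+p!+3} ∉ L.
This is a contradiction; hence L is not regular.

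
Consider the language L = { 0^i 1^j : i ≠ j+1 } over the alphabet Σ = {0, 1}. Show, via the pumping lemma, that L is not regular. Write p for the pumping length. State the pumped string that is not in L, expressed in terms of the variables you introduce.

0^{p+p!} 1^{p+p!-1}

Toward a contradiction, assume L is regular with pumping length p.
Choose w = 0^p 1^{p+p!-1}. Since p ≠ (p+p!-1)+1 = p+p!, w ∈ L; and |w| ≥ p.
Write w = xyz as guaranteed by the lemma, with |xy| ≤ p and |y| ≥ 1.
The first p characters of w are 0's, so xy (and hence y) consists only of 0's. Write y = 0^k, 1 ≤ k ≤ p.
Since 1 ≤ k ≤ p, k divides p!; set t = 1 + p!/k. Then xy^t z has p + (p!/k)·k = p + p! copies of 0. Now the 0-count is p+p! and (1-count)+1 = (p+p!-1)+1 = p+p!, so i ≠ j+1 fails. So xy^t z = 0^{p+p!} 1^{p+p!-1} ∉ L.
This contradicts the pumping lemma, so L is not regular.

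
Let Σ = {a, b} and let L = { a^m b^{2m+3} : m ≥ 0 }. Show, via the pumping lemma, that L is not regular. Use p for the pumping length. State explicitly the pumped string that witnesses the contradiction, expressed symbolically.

a^{p+k} b^{2p+3}

Suppose for contradiction that L is regular, and let p be the pumping length.
Let w = a^p b^{2p+3} ∈ L; note |w| = 3p+3 ≥ p.
The pumping lemma gives a decomposition w = xyz where |xy| ≤ p and y is nonempty.
Since the first p symbols of w are all a's and |xy| ≤ p, y lies entirely in the leading a-block: y = a^k for some k with 1 ≤ k ≤ p.
Pump with i = 2: xy^2z = a^{p+k} b^{2p+3}. For this to lie in L we would need 2p+3 = 2(p+k)+3, which forces k = 0. But k ≥ 1, so xy^2z ∉ L.
Contradiction. Therefore L is not regular.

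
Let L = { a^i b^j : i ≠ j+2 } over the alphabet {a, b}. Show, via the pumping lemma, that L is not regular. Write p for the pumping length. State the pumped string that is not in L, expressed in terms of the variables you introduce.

a^{p+p!} b^{p+p!-2}

Toward a contradiction, assume L is regular with pumping length p.
Choose w = a^p b^{p+p!-2}. Since p ≠ (p+p!-2)+2 = p+p!, w ∈ L; and |w| ≥ p.
The pumping lemma gives a decomposition w = xyz where |xy| ≤ p and |y| > 0.
Since the first p symbols of w are all a's and |xy| ≤ p, y lies entirely in the leading a-block: y = a^k for some k with 1 ≤ k ≤ p.
Since 1 ≤ k ≤ p, k divides p!; set t = 1 + p!/k. Then xy^t z has p + (p!/k)·k = p + p! copies of a. Now the a-count is p+p! and (b-count)+2 = (p+p!-2)+2 = p+p!, so i ≠ j+2 fails. So xy^t z = a^{p+p!} b^{p+p!-2} ∉ L.
This contradicts the pumping lemma, so L is not regular.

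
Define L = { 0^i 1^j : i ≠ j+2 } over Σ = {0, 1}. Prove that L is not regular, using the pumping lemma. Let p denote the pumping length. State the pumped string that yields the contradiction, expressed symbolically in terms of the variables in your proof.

Assume L is regular. Let p be the pumping length given by the pumping lemma.
Choose w = 0^p 1^{p+p!-2}. Since p ≠ (p+p!-2)+2 = p+p!, w ∈ L; and |w| ≥ p.
By the pumping lemma, w = xyz with |xy| ≤ p and y is nonempty.
The first p characters of w are 0's, so xy (and hence y) consists only of 0's. Write y = 0^k, 1 ≤ k ≤ p.
Since 1 ≤ k ≤ p, k divides p!; set t = 1 + p!/k. Then xy^t z has p + (p!/k)·k = p + p! copies of 0. Now the 0-count is p+p! and (1-count)+2 = (p+p!-2)+2 = p+p!, so i ≠ j+2 fails. So xy^t z = 0^{p+p!} 1^{p+p!-2} ∉ L.
This is a contradiction; hence L is not regular.

0^{p+p!} 1^{p+p!-2}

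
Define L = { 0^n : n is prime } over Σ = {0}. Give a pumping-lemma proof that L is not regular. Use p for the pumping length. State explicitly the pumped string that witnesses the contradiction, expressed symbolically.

Assume L is regular. Let p be the pumping length given by the pumping lemma.
Let q be a prime with q ≥ p+2 (infinitely many primes exist), and take w = 0^q ∈ L with |w| = q ≥ p.
The pumping lemma gives a decomposition w = xyz where |xy| ≤ p and y is nonempty.
Then y = 0^k for some k with 1 ≤ k ≤ p.
Since 1 ≤ k ≤ p, |xz| = q-k. Pump with i = q+1: |xy^{q+1}z| = (q-k)+(q+1)k = q+qk = q(1+k), which is composite (both factors ≥ 2). So xy^{q+1}z = 0^{q(1+k)} ∉ L.
Contradiction. Therefore L is not regular.

0^{q(1+k)}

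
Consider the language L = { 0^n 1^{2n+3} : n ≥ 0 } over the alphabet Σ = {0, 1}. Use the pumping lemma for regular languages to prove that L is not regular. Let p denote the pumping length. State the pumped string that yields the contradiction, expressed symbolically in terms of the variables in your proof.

Suppose for contradiction that L is regular, and let p be the pumping length.
Take w = 0^p 1^{2p+3}. Then w ∈ L and |w| = 3p+3 ≥ p.
By the pumping lemma, w = xyz with |xy| ≤ p and |y| ≥ 1.
The first p characters of w are 0's, so xy (and hence y) consists only of 0's. Write y = 0^k, 1 ≤ k ≤ p.
Pump with i = 2: xy^2z = 0^{p+k} 1^{2p+3}. For this to lie in L we would need 2p+3 = 2(p+k)+3, which forces k = 0. But k ≥ 1, so xy^2z ∉ L.
This is a contradiction; hence L is not regular.

0^{p+k} 1^{2p+3}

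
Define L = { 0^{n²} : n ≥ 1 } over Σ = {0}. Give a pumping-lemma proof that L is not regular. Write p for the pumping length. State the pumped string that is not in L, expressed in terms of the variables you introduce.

Suppose for contradiction that L is regular, and let p be the pumping length.
Take w = 0^{p²} ∈ L with |w| = p² ≥ p.
The pumping lemma gives a decomposition w = xyz where |xy| ≤ p and |y| > 0.
Then y = 0^k for some k with 1 ≤ k ≤ p.
Pump with i = 2: xy^2z = 0^{p²+k}. Since 1 ≤ k ≤ p, p² < p²+k ≤ p²+p < (p+1)², so p²+k lies strictly between consecutive squares and is not a perfect square. So xy^2z ∉ L.
Contradiction. Therefore L is not regular.

0^{p²+k}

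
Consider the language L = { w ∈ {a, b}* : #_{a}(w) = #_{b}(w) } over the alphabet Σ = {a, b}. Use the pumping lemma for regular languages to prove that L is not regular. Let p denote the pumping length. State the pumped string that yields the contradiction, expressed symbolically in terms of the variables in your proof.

Toward a contradiction, assume L is regular with pumping length p.
Choose w = a^p b^p ∈ L with |w| = 2p ≥ p.
Write w = xyz as guaranteed by the lemma, with |xy| ≤ p and |y| > 0.
The first p characters of w are a's, so xy (and hence y) consists only of a's. Write y = a^k, 1 ≤ k ≤ p.
Pump with i = 2: xy^2z = a^{p+k} b^p has p+k occurrences of a but only p of b. Since k ≥ 1 the counts differ, so xy^2z ∉ L.
Contradiction. Therefore L is not regular.

a^{p+k} b^p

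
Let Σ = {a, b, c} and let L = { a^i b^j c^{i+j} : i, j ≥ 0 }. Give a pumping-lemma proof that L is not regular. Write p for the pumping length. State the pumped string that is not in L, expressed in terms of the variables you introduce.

a^{p+k} b^p c^{2p}

Assume L is regular. Let p be the pumping length given by the pumping lemma.
Take w = a^p b^p c^{2p} ∈ L (with i=j=p, i+j=2p), |w| = 4p ≥ p.
Write w = xyz as guaranteed by the lemma, with |xy| ≤ p and |y| ≥ 1.
Since the first p symbols of w are all a's and |xy| ≤ p, y lies entirely in the leading a-block: y = a^k for some k with 1 ≤ k ≤ p.
Consider xy^2z = a^{p+k} b^p c^{2p}. Now the a- and b-counts sum to 2p+k, but the c-count is 2p ≠ 2p+k. So xy^2z ∉ L.
This is a contradiction; hence L is not regular.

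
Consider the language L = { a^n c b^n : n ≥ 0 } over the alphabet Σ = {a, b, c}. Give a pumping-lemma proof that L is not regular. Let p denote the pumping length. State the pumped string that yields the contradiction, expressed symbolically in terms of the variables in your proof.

a^{p+k} c b^p

Assume L is regular; let p be its pumping constant.
Take w = a^p c b^p ∈ L with |w| = 2p+1 ≥ p.
The pumping lemma gives a decomposition w = xyz where |xy| ≤ p and |y| > 0.
The first p characters of w are a's, so xy (and hence y) consists only of a's. Write y = a^k, 1 ≤ k ≤ p.
Pump with i = 2: xy^2z = a^{p+k} c b^p, which would require p+k = p. But k ≥ 1, so xy^2z ∉ L.
Contradiction. Therefore L is not regular.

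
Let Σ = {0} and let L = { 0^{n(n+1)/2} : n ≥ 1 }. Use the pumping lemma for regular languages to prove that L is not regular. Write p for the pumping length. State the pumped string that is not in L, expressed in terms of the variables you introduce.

0^{p(p+1)/2+k}

Toward a contradiction, assume L is regular with pumping length p.
Take w = 0^{p(p+1)/2} ∈ L with |w| = p(p+1)/2 ≥ p.
Write w = xyz as guaranteed by the lemma, with |xy| ≤ p and |y| > 0.
Then y = 0^k for some k with 1 ≤ k ≤ p.
Pump with i = 2: xy^2z = 0^{p(p+1)/2+k}. Since 1 ≤ k ≤ p, p(p+1)/2 < p(p+1)/2+k ≤ p(p+1)/2+p < (p+1)(p+2)/2, so p(p+1)/2+k is strictly between consecutive triangular numbers. So xy^2z ∉ L.
This is a contradiction; hence L is not regular.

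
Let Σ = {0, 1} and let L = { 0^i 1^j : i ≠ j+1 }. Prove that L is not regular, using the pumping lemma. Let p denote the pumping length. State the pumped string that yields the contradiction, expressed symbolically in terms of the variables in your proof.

0^{p+p!} 1^{p+p!-1}

Toward a contradiction, assume L is regular with pumping length p.
Choose w = 0^p 1^{p+p!-1}. Since p ≠ (p+p!-1)+1 = p+p!, w ∈ L; and |w| ≥ p.
Write w = xyz as guaranteed by the lemma, with |xy| ≤ p and |y| > 0.
Since the first p symbols of w are all 0's and |xy| ≤ p, y lies entirely in the leading 0-block: y = 0^k for some k with 1 ≤ k ≤ p.
Since 1 ≤ k ≤ p, k divides p!; set t = 1 + p!/k. Then xy^t z has p + (p!/k)·k = p + p! copies of 0. Now the 0-count is p+p! and (1-count)+1 = (p+p!-1)+1 = p+p!, so i ≠ j+1 fails. So xy^t z = 0^{p+p!} 1^{p+p!-1} ∉ L.
This contradicts the pumping lemma, so L is not regular.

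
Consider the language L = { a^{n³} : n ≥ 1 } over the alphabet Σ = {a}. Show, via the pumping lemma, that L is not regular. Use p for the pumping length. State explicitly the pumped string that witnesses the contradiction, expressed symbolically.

Suppose for contradiction that L is regular, and let p be the pumping length.
Take w = a^{p³} ∈ L with |w| = p³ ≥ p.
The pumping lemma gives a decomposition w = xyz where |xy| ≤ p and |y| ≥ 1.
Then y = a^k for some k with 1 ≤ k ≤ p.
Pump with i = 2: xy^2z = a^{p³+k}. Since 1 ≤ k ≤ p, p³ < p³+k ≤ p³+p < p³+3p²+3p+1 = (p+1)³, so p³+k is not a perfect cube. So xy^2z ∉ L.
This contradicts the pumping lemma, so L is not regular.

a^{p³+k}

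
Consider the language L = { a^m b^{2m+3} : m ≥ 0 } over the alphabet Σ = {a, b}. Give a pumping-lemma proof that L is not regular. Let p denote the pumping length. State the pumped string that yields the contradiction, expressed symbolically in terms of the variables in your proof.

Suppose for contradiction that L is regular, and let p be the pumping length.
Let w = a^p b^{2p+3} ∈ L; note |w| = 3p+3 ≥ p.
Write w = xyz as guaranteed by the lemma, with |xy| ≤ p and y is nonempty.
The first p characters of w are a's, so xy (and hence y) consists only of a's. Write y = a^k, 1 ≤ k ≤ p.
Pump with i = 2: xy^2z = a^{p+k} b^{2p+3}. For this to lie in L we would need 2p+3 = 2(p+k)+3, which forces k = 0. But k ≥ 1, so xy^2z ∉ L.
Contradiction. Therefore L is not regular.

a^{p+k} b^{2p+3}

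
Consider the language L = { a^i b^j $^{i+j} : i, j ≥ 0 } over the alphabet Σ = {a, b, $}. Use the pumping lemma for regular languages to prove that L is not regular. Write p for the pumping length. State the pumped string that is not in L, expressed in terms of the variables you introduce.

a^{p+k} b^p $^{2p}

Assume L is regular; let p be its pumping constant.
Take w = a^p b^p $^{2p} ∈ L (with i=j=p, i+j=2p), |w| = 4p ≥ p.
The pumping lemma gives a decomposition w = xyz where |xy| ≤ p and y is nonempty.
The first p characters of w are a's, so xy (and hence y) consists only of a's. Write y = a^k, 1 ≤ k ≤ p.
Consider xy^2z = a^{p+k} b^p $^{2p}. Now the a- and b-counts sum to 2p+k, but the $-count is 2p ≠ 2p+k. So xy^2z ∉ L.
This contradicts the pumping lemma, so L is not regular.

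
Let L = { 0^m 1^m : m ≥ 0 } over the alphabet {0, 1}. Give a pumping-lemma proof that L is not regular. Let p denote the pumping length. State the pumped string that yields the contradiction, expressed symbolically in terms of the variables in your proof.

Suppose for contradiction that L is regular, and let p be the pumping length.
Choose w = 0^p 1^p, which is in L with |w| = 2p ≥ p.
By the pumping lemma, w = xyz with |xy| ≤ p and |y| ≥ 1.
Since the first p symbols of w are all 0's and |xy| ≤ p, y lies entirely in the leading 0-block: y = 0^k for some k with 1 ≤ k ≤ p.
Pump with i = 2: xy^2z = 0^{p+k} 1^p. For this to lie in L we would need p = p+k, which forces k = 0. But k ≥ 1, so xy^2z ∉ L.
Contradiction. Therefore L is not regular.

0^{p+k} 1^p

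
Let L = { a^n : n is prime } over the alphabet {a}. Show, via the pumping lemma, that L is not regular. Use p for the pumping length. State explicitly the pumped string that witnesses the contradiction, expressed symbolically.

Assume L is regular. Let p be the pumping length given by the pumping lemma.
Let q be a prime with q ≥ p+2 (infinitely many primes exist), and take w = a^q ∈ L with |w| = q ≥ p.
The pumping lemma gives a decomposition w = xyz where |xy| ≤ p and |y| > 0.
Then y = a^k for some k with 1 ≤ k ≤ p.
Since 1 ≤ k ≤ p, |xz| = q-k. Pump with i = q+1: |xy^{q+1}z| = (q-k)+(q+1)k = q+qk = q(1+k), which is composite (both factors ≥ 2). So xy^{q+1}z = a^{q(1+k)} ∉ L.
This is a contradiction; hence L is not regular.

a^{q(1+k)}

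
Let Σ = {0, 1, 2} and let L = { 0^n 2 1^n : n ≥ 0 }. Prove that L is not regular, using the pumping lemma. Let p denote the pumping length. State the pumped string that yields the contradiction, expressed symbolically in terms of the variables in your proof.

Toward a contradiction, assume L is regular with pumping length p.
Take w = 0^p 2 1^p ∈ L with |w| = 2p+1 ≥ p.
The pumping lemma gives a decomposition w = xyz where |xy| ≤ p and y is nonempty.
The first p characters of w are 0's, so xy (and hence y) consists only of 0's. Write y = 0^k, 1 ≤ k ≤ p.
Pump with i = 2: xy^2z = 0^{p+k} 2 1^p, which would require p+k = p. But k ≥ 1, so xy^2z ∉ L.
This contradicts the pumping lemma, so L is not regular.

0^{p+k} 2 1^p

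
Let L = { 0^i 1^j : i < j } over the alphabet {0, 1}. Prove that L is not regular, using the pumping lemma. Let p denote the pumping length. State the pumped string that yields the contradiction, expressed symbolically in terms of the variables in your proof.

0^{p+k} 1^{p+1}

Assume L is regular; let p be its pumping constant.
Choose w = 0^p 1^{p+1} ∈ L, with |w| = 2p+1 ≥ p.
Write w = xyz as guaranteed by the lemma, with |xy| ≤ p and |y| > 0.
Because |xy| ≤ p and w begins with p copies of 0, we have y = 0^k with 1 ≤ k ≤ p.
Consider xy^2z = 0^{p+k} 1^{p+1}. Since k ≥ 1, the 0-count p+k is at least p+1, so i < j fails; thus xy^2z ∉ L.
This is a contradiction; hence L is not regular.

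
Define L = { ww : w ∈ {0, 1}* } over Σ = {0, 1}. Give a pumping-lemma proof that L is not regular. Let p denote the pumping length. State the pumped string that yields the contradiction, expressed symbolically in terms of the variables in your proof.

Assume L is regular; let p be its pumping constant.
Take w = 0^p 1^p 0^p 1^p = uu where u = 0^p1^p; then w ∈ L and |w| = 4p ≥ p.
By the pumping lemma, w = xyz with |xy| ≤ p and y is nonempty.
Since the first p symbols of w are all 0's and |xy| ≤ p, y lies entirely in the leading 0-block: y = 0^k for some k with 1 ≤ k ≤ p.
Pump with i = 2: xy^2z = 0^{p+k} 1^p 0^p 1^p, of length 4p+k. Suppose this equals vv. The string starts with 0 and ends with 1, so v does too; thus the boundary between the two copies of v is a 1→0 transition. There is exactly one such transition, at position 2p+k, so |v| = 2p+k and |vv| = 4p+2k ≠ 4p+k since k ≥ 1. So xy^2z ∉ L.
Contradiction. Therefore L is not regular.

0^{p+k} 1^p 0^p 1^p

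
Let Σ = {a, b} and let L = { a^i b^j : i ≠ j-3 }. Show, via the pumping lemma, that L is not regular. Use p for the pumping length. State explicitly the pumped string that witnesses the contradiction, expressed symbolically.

a^{p+p!} b^{p+p!+3}

Toward a contradiction, assume L is regular with pumping length p.
Choose w = a^p b^{p+p!+3}. Since p ≠ (p+p!+3)-3 = p+p!, w ∈ L; and |w| ≥ p.
By the pumping lemma, w = xyz with |xy| ≤ p and |y| > 0.
Since the first p symbols of w are all a's and |xy| ≤ p, y lies entirely in the leading a-block: y = a^k for some k with 1 ≤ k ≤ p.
Since 1 ≤ k ≤ p, k divides p!; set t = 1 + p!/k. Then xy^t z has p + (p!/k)·k = p + p! copies of a. Now the a-count is p+p! and (b-count)-3 = (p+p!+3)-3 = p+p!, so i ≠ j-3 fails. So xy^t z = a^{p+p!} b^{p+p!+3} ∉ L.
This is a contradiction; hence L is not regular.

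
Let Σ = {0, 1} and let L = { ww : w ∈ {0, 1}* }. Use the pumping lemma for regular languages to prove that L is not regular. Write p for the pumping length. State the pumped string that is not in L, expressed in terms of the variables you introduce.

Suppose for contradiction that L is regular, and let p be the pumping length.
Take w = 0^p 1^p 0^p 1^p = uu where u = 0^p1^p; then w ∈ L and |w| = 4p ≥ p.
By the pumping lemma, w = xyz with |xy| ≤ p and y is nonempty.
The first p characters of w are 0's, so xy (and hence y) consists only of 0's. Write y = 0^k, 1 ≤ k ≤ p.
Pump with i = 2: xy^2z = 0^{p+k} 1^p 0^p 1^p, of length 4p+k. Suppose this equals vv. The string starts with 0 and ends with 1, so v does too; thus the boundary between the two copies of v is a 1→0 transition. There is exactly one such transition, at position 2p+k, so |v| = 2p+k and |vv| = 4p+2k ≠ 4p+k since k ≥ 1. So xy^2z ∉ L.
This contradicts the pumping lemma, so L is not regular.

0^{p+k} 1^p 0^p 1^p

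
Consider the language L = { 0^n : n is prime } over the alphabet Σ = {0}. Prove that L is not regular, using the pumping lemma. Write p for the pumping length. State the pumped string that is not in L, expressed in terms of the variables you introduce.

Suppose for contradiction that L is regular, and let p be the pumping length.
Let q be a prime with q ≥ p+2 (infinitely many primes exist), and take w = 0^q ∈ L with |w| = q ≥ p.
The pumping lemma gives a decomposition w = xyz where |xy| ≤ p and |y| > 0.
Then y = 0^k for some k with 1 ≤ k ≤ p.
Since 1 ≤ k ≤ p, |xz| = q-k. Pump with i = q+1: |xy^{q+1}z| = (q-k)+(q+1)k = q+qk = q(1+k), which is composite (both factors ≥ 2). So xy^{q+1}z = 0^{q(1+k)} ∉ L.
Contradiction. Therefore L is not regular.

0^{q(1+k)}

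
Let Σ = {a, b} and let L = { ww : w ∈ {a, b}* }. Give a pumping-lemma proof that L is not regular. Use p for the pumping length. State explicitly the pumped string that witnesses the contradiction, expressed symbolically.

Assume L is regular. Let p be the pumping length given by the pumping lemma.
Take w = a^p b^p a^p b^p = uu where u = a^pb^p; then w ∈ L and |w| = 4p ≥ p.
By the pumping lemma, w = xyz with |xy| ≤ p and |y| ≥ 1.
Since the first p symbols of w are all a's and |xy| ≤ p, y lies entirely in the leading a-block: y = a^k for some k with 1 ≤ k ≤ p.
Pump with i = 2: xy^2z = a^{p+k} b^p a^p b^p, of length 4p+k. Suppose this equals vv. The string starts with a and ends with b, so v does too; thus the boundary between the two copies of v is a b→a transition. There is exactly one such transition, at position 2p+k, so |v| = 2p+k and |vv| = 4p+2k ≠ 4p+k since k ≥ 1. So xy^2z ∉ L.
This contradicts the pumping lemma, so L is not regular.

a^{p+k} b^p a^p b^p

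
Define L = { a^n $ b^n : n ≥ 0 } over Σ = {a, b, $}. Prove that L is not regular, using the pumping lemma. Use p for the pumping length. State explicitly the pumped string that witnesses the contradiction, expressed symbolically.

a^{p+k} $ b^p

Assume L is regular; let p be its pumping constant.
Take w = a^p $ b^p ∈ L with |w| = 2p+1 ≥ p.
Write w = xyz as guaranteed by the lemma, with |xy| ≤ p and y is nonempty.
Because |xy| ≤ p and w begins with p copies of a, we have y = a^k with 1 ≤ k ≤ p.
Pump with i = 2: xy^2z = a^{p+k} $ b^p, which would require p+k = p. But k ≥ 1, so xy^2z ∉ L.
This is a contradiction; hence L is not regular.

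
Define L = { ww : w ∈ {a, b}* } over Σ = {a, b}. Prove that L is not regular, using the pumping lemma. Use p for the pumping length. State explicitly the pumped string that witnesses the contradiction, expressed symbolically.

Assume L is regular. Let p be the pumping length given by the pumping lemma.
Take w = a^p b^p a^p b^p = uu where u = a^pb^p; then w ∈ L and |w| = 4p ≥ p.
The pumping lemma gives a decomposition w = xyz where |xy| ≤ p and y is nonempty.
Since the first p symbols of w are all a's and |xy| ≤ p, y lies entirely in the leading a-block: y = a^k for some k with 1 ≤ k ≤ p.
Pump with i = 2: xy^2z = a^{p+k} b^p a^p b^p, of length 4p+k. Suppose this equals vv. The string starts with a and ends with b, so v does too; thus the boundary between the two copies of v is a b→a transition. There is exactly one such transition, at position 2p+k, so |v| = 2p+k and |vv| = 4p+2k ≠ 4p+k since k ≥ 1. So xy^2z ∉ L.
Contradiction. Therefore L is not regular.

a^{p+k} b^p a^p b^p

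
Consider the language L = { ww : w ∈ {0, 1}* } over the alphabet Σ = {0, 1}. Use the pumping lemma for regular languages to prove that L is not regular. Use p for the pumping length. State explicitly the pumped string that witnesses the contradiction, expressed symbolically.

0^{p+k} 1^p 0^p 1^p

Toward a contradiction, assume L is regular with pumping length p.
Take w = 0^p 1^p 0^p 1^p = uu where u = 0^p1^p; then w ∈ L and |w| = 4p ≥ p.
The pumping lemma gives a decomposition w = xyz where |xy| ≤ p and |y| ≥ 1.
Since the first p symbols of w are all 0's and |xy| ≤ p, y lies entirely in the leading 0-block: y = 0^k for some k with 1 ≤ k ≤ p.
Pump with i = 2: xy^2z = 0^{p+k} 1^p 0^p 1^p, of length 4p+k. Suppose this equals vv. The string starts with 0 and ends with 1, so v does too; thus the boundary between the two copies of v is a 1→0 transition. There is exactly one such transition, at position 2p+k, so |v| = 2p+k and |vv| = 4p+2k ≠ 4p+k since k ≥ 1. So xy^2z ∉ L.
This is a contradiction; hence L is not regular.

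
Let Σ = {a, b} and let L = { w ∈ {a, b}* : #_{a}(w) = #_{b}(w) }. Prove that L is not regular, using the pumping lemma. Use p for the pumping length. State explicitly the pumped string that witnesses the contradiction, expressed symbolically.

Toward a contradiction, assume L is regular with pumping length p.
Choose w = a^p b^p ∈ L with |w| = 2p ≥ p.
Write w = xyz as guaranteed by the lemma, with |xy| ≤ p and |y| ≥ 1.
Because |xy| ≤ p and w begins with p copies of a, we have y = a^k with 1 ≤ k ≤ p.
Pump with i = 2: xy^2z = a^{p+k} b^p has p+k occurrences of a but only p of b. Since k ≥ 1 the counts differ, so xy^2z ∉ L.
Contradiction. Therefore L is not regular.

a^{p+k} b^p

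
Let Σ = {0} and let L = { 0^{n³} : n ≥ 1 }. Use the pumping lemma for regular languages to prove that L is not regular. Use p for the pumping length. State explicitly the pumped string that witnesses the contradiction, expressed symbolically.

Toward a contradiction, assume L is regular with pumping length p.
Take w = 0^{p³} ∈ L with |w| = p³ ≥ p.
By the pumping lemma, w = xyz with |xy| ≤ p and |y| ≥ 1.
Then y = 0^k for some k with 1 ≤ k ≤ p.
Pump with i = 2: xy^2z = 0^{p³+k}. Since 1 ≤ k ≤ p, p³ < p³+k ≤ p³+p < p³+3p²+3p+1 = (p+1)³, so p³+k is not a perfect cube. So xy^2z ∉ L.
This is a contradiction; hence L is not regular.

0^{p³+k}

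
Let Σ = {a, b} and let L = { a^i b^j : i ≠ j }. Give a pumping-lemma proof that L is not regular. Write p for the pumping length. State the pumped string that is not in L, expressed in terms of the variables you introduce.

Suppose for contradiction that L is regular, and let p be the pumping length.
Choose w = a^p b^{p+p!}. Since p ≠ p+p!, w ∈ L; and |w| ≥ p.
The pumping lemma gives a decomposition w = xyz where |xy| ≤ p and |y| > 0.
Since the first p symbols of w are all a's and |xy| ≤ p, y lies entirely in the leading a-block: y = a^k for some k with 1 ≤ k ≤ p.
Since 1 ≤ k ≤ p, k divides p!; set t = 1 + p!/k. Then xy^t z has p + (p!/k)·k = p + p! copies of a. Now the a-count equals the b-count, so i ≠ j fails. So xy^t z = a^{p+p!} b^{p+p!} ∉ L.
This contradicts the pumping lemma, so L is not regular.

a^{p+p!} b^{p+p!}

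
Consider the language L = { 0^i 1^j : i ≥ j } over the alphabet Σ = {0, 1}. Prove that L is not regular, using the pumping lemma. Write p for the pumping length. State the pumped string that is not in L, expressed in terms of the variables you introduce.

0^{p-k} 1^p

Assume L is regular. Let p be the pumping length given by the pumping lemma.
Choose w = 0^p 1^p ∈ L, with |w| = 2p ≥ p.
Write w = xyz as guaranteed by the lemma, with |xy| ≤ p and y is nonempty.
The first p characters of w are 0's, so xy (and hence y) consists only of 0's. Write y = 0^k, 1 ≤ k ≤ p.
Consider xy^0z = xz = 0^{p-k} 1^p. Since k ≥ 1, the 0-count p-k is less than p, so i ≥ j fails; thus xz ∉ L.
This is a contradiction; hence L is not regular.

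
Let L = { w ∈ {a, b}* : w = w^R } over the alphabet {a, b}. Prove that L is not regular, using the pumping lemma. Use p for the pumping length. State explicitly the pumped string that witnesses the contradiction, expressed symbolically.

Assume L is regular; let p be its pumping constant.
Take w = a^p b a^p, a palindrome of length 2p+1 ≥ p.
The pumping lemma gives a decomposition w = xyz where |xy| ≤ p and |y| > 0.
Since the first p symbols of w are all a's and |xy| ≤ p, y lies entirely in the leading a-block: y = a^k for some k with 1 ≤ k ≤ p.
Pump with i = 2: xy^2z = a^{p+k} b a^p. Its reverse is a^p b a^{p+k}, which differs from xy^2z since k ≥ 1. So xy^2z is not a palindrome and xy^2z ∉ L.
Contradiction. Therefore L is not regular.

a^{p+k} b a^p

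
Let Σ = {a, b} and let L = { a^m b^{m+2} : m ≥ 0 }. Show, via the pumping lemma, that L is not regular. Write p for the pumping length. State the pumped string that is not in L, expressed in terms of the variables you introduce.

Toward a contradiction, assume L is regular with pumping length p.
Let w = a^p b^{p+2} ∈ L; note |w| = 2p+2 ≥ p.
The pumping lemma gives a decomposition w = xyz where |xy| ≤ p and y is nonempty.
Since the first p symbols of w are all a's and |xy| ≤ p, y lies entirely in the leading a-block: y = a^k for some k with 1 ≤ k ≤ p.
Pump with i = 2: xy^2z = a^{p+k} b^{p+2}. For this to lie in L we would need p+2 = (p+k)+2, which forces k = 0. But k ≥ 1, so xy^2z ∉ L.
This is a contradiction; hence L is not regular.

a^{p+k} b^{p+2}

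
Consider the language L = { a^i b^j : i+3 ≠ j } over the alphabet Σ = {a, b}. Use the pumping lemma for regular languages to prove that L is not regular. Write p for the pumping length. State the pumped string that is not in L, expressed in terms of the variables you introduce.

Assume L is regular; let p be its pumping constant.
Choose w = a^p b^{p+p!+3}. Since p ≠ (p+p!+3)-3 = p+p!, w ∈ L; and |w| ≥ p.
The pumping lemma gives a decomposition w = xyz where |xy| ≤ p and |y| > 0.
Because |xy| ≤ p and w begins with p copies of a, we have y = a^k with 1 ≤ k ≤ p.
Since 1 ≤ k ≤ p, k divides p!; set t = 1 + p!/k. Then xy^t z has p + (p!/k)·k = p + p! copies of a. Now the a-count is p+p! and (b-count)-3 = (p+p!+3)-3 = p+p!, so i+3 ≠ j fails. So xy^t z = a^{p+p!} b^{p+p!+3} ∉ L.
This contradicts the pumping lemma, so L is not regular.

a^{p+p!} b^{p+p!+3}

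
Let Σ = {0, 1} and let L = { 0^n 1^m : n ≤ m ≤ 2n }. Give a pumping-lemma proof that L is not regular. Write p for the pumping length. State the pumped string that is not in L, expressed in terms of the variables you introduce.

0^{p+k} 1^p

Suppose for contradiction that L is regular, and let p be the pumping length.
Take w = 0^p 1^p ∈ L (since p ≤ p ≤ 2p), with |w| = 2p ≥ p.
The pumping lemma gives a decomposition w = xyz where |xy| ≤ p and |y| > 0.
Because |xy| ≤ p and w begins with p copies of 0, we have y = 0^k with 1 ≤ k ≤ p.
Pump with i = 2: xy^2z = 0^{p+k} 1^p. Now n = p+k > p = m, so the condition n ≤ m fails. Thus xy^2z ∉ L.
This contradicts the pumping lemma, so L is not regular.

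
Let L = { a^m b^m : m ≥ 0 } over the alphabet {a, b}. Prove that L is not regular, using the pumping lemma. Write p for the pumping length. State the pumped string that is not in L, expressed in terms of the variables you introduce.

Assume L is regular; let p be its pumping constant.
Choose w = a^p b^p, which is in L with |w| = 2p ≥ p.
The pumping lemma gives a decomposition w = xyz where |xy| ≤ p and |y| ≥ 1.
Since the first p symbols of w are all a's and |xy| ≤ p, y lies entirely in the leading a-block: y = a^k for some k with 1 ≤ k ≤ p.
Pump with i = 2: xy^2z = a^{p+k} b^p. For this to lie in L we would need p = p+k, which forces k = 0. But k ≥ 1, so xy^2z ∉ L.
This is a contradiction; hence L is not regular.

a^{p+k} b^p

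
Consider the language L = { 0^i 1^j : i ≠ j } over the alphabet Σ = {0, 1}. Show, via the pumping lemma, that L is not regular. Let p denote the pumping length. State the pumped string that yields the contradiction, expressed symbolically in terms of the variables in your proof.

Suppose for contradiction that L is regular, and let p be the pumping length.
Choose w = 0^p 1^{p+p!}. Since p ≠ p+p!, w ∈ L; and |w| ≥ p.
The pumping lemma gives a decomposition w = xyz where |xy| ≤ p and |y| > 0.
Because |xy| ≤ p and w begins with p copies of 0, we have y = 0^k with 1 ≤ k ≤ p.
Since 1 ≤ k ≤ p, k divides p!; set t = 1 + p!/k. Then xy^t z has p + (p!/k)·k = p + p! copies of 0. Now the 0-count equals the 1-count, so i ≠ j fails. So xy^t z = 0^{p+p!} 1^{p+p!} ∉ L.
Contradiction. Therefore L is not regular.

0^{p+p!} 1^{p+p!}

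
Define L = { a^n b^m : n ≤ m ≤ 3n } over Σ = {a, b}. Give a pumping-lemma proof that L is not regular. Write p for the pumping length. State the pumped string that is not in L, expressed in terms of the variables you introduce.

a^{p+k} b^p

Assume L is regular. Let p be the pumping length given by the pumping lemma.
Take w = a^p b^p ∈ L (since p ≤ p ≤ 3p), with |w| = 2p ≥ p.
Write w = xyz as guaranteed by the lemma, with |xy| ≤ p and |y| ≥ 1.
The first p characters of w are a's, so xy (and hence y) consists only of a's. Write y = a^k, 1 ≤ k ≤ p.
Pump with i = 2: xy^2z = a^{p+k} b^p. Now n = p+k > p = m, so the condition n ≤ m fails. Thus xy^2z ∉ L.
Contradiction. Therefore L is not regular.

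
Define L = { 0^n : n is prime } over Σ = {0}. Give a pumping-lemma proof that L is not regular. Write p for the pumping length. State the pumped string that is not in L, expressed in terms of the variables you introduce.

0^{q(1+k)}

Toward a contradiction, assume L is regular with pumping length p.
Let q be a prime with q ≥ p+2 (infinitely many primes exist), and take w = 0^q ∈ L with |w| = q ≥ p.
Write w = xyz as guaranteed by the lemma, with |xy| ≤ p and |y| ≥ 1.
Then y = 0^k for some k with 1 ≤ k ≤ p.
Since 1 ≤ k ≤ p, |xz| = q-k. Pump with i = q+1: |xy^{q+1}z| = (q-k)+(q+1)k = q+qk = q(1+k), which is composite (both factors ≥ 2). So xy^{q+1}z = 0^{q(1+k)} ∉ L.
Contradiction. Therefore L is not regular.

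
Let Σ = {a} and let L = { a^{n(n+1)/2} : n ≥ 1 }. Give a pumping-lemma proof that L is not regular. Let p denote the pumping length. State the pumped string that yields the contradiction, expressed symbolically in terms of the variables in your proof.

Assume L is regular. Let p be the pumping length given by the pumping lemma.
Take w = a^{p(p+1)/2} ∈ L with |w| = p(p+1)/2 ≥ p.
The pumping lemma gives a decomposition w = xyz where |xy| ≤ p and |y| ≥ 1.
Then y = a^k for some k with 1 ≤ k ≤ p.
Pump with i = 2: xy^2z = a^{p(p+1)/2+k}. Since 1 ≤ k ≤ p, p(p+1)/2 < p(p+1)/2+k ≤ p(p+1)/2+p < (p+1)(p+2)/2, so p(p+1)/2+k is strictly between consecutive triangular numbers. So xy^2z ∉ L.
Contradiction. Therefore L is not regular.

a^{p(p+1)/2+k}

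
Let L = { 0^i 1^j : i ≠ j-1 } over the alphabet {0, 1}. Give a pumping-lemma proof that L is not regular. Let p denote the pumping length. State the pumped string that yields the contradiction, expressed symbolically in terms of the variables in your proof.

Toward a contradiction, assume L is regular with pumping length p.
Choose w = 0^p 1^{p+p!+1}. Since p ≠ (p+p!+1)-1 = p+p!, w ∈ L; and |w| ≥ p.
By the pumping lemma, w = xyz with |xy| ≤ p and |y| ≥ 1.
The first p characters of w are 0's, so xy (and hence y) consists only of 0's. Write y = 0^k, 1 ≤ k ≤ p.
Since 1 ≤ k ≤ p, k divides p!; set t = 1 + p!/k. Then xy^t z has p + (p!/k)·k = p + p! copies of 0. Now the 0-count is p+p! and (1-count)-1 = (p+p!+1)-1 = p+p!, so i ≠ j-1 fails. So xy^t z = 0^{p+p!} 1^{p+p!+1} ∉ L.
This contradicts the pumping lemma, so L is not regular.

0^{p+p!} 1^{p+p!+1}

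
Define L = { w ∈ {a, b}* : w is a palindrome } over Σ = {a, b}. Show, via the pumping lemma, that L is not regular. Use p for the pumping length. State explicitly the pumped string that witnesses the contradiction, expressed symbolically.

a^{p+k} b a^p

Toward a contradiction, assume L is regular with pumping length p.
Take w = a^p b a^p, a palindrome of length 2p+1 ≥ p.
By the pumping lemma, w = xyz with |xy| ≤ p and |y| ≥ 1.
Because |xy| ≤ p and w begins with p copies of a, we have y = a^k with 1 ≤ k ≤ p.
Pump with i = 2: xy^2z = a^{p+k} b a^p. Its reverse is a^p b a^{p+k}, which differs from xy^2z since k ≥ 1. So xy^2z is not a palindrome and xy^2z ∉ L.
This contradicts the pumping lemma, so L is not regular.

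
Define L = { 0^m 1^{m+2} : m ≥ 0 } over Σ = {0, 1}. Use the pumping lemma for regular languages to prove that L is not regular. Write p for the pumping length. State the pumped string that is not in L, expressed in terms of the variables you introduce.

0^{p+k} 1^{p+2}

Suppose for contradiction that L is regular, and let p be the pumping length.
Take w = 0^p 1^{p+2}. Then w ∈ L and |w| = 2p+2 ≥ p.
By the pumping lemma, w = xyz with |xy| ≤ p and y is nonempty.
Because |xy| ≤ p and w begins with p copies of 0, we have y = 0^k with 1 ≤ k ≤ p.
Pump with i = 2: xy^2z = 0^{p+k} 1^{p+2}. For this to lie in L we would need p+2 = (p+k)+2, which forces k = 0. But k ≥ 1, so xy^2z ∉ L.
Contradiction. Therefore L is not regular.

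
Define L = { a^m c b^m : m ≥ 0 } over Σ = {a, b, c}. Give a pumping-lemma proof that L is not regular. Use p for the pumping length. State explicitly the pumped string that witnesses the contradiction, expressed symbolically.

Suppose for contradiction that L is regular, and let p be the pumping length.
Take w = a^p c b^p ∈ L with |w| = 2p+1 ≥ p.
By the pumping lemma, w = xyz with |xy| ≤ p and |y| > 0.
The first p characters of w are a's, so xy (and hence y) consists only of a's. Write y = a^k, 1 ≤ k ≤ p.
Pump with i = 2: xy^2z = a^{p+k} c b^p, which would require p+k = p. But k ≥ 1, so xy^2z ∉ L.
This contradicts the pumping lemma, so L is not regular.

a^{p+k} c b^p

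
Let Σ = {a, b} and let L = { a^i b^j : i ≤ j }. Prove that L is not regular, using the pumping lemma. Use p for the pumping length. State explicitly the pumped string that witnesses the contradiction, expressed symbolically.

Toward a contradiction, assume L is regular with pumping length p.
Choose w = a^p b^p ∈ L, with |w| = 2p ≥ p.
Write w = xyz as guaranteed by the lemma, with |xy| ≤ p and y is nonempty.
Since the first p symbols of w are all a's and |xy| ≤ p, y lies entirely in the leading a-block: y = a^k for some k with 1 ≤ k ≤ p.
Consider xy^2z = a^{p+k} b^p. Since k ≥ 1, the a-count p+k exceeds the b-count p, so i ≤ j fails; thus xy^2z ∉ L.
This contradicts the pumping lemma, so L is not regular.

a^{p+k} b^p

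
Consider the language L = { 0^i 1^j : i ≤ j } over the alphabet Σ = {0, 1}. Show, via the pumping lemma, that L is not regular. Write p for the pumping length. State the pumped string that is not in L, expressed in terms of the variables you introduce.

Suppose for contradiction that L is regular, and let p be the pumping length.
Choose w = 0^p 1^p ∈ L, with |w| = 2p ≥ p.
The pumping lemma gives a decomposition w = xyz where |xy| ≤ p and y is nonempty.
The first p characters of w are 0's, so xy (and hence y) consists only of 0's. Write y = 0^k, 1 ≤ k ≤ p.
Consider xy^2z = 0^{p+k} 1^p. Since k ≥ 1, the 0-count p+k exceeds the 1-count p, so i ≤ j fails; thus xy^2z ∉ L.
This contradicts the pumping lemma, so L is not regular.

0^{p+k} 1^p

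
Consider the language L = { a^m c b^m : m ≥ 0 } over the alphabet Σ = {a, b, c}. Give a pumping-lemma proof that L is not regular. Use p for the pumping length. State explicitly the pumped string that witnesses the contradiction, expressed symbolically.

Assume L is regular. Let p be the pumping length given by the pumping lemma.
Take w = a^p c b^p ∈ L with |w| = 2p+1 ≥ p.
By the pumping lemma, w = xyz with |xy| ≤ p and |y| ≥ 1.
Because |xy| ≤ p and w begins with p copies of a, we have y = a^k with 1 ≤ k ≤ p.
Pump with i = 2: xy^2z = a^{p+k} c b^p, which would require p+k = p. But k ≥ 1, so xy^2z ∉ L.
This contradicts the pumping lemma, so L is not regular.

a^{p+k} c b^p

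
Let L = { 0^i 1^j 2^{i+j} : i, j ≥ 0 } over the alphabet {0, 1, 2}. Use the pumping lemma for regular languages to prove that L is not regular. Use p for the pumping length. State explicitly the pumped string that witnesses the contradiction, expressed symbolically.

Toward a contradiction, assume L is regular with pumping length p.
Take w = 0^p 1^p 2^{2p} ∈ L (with i=j=p, i+j=2p), |w| = 4p ≥ p.
By the pumping lemma, w = xyz with |xy| ≤ p and y is nonempty.
Because |xy| ≤ p and w begins with p copies of 0, we have y = 0^k with 1 ≤ k ≤ p.
Consider xy^2z = 0^{p+k} 1^p 2^{2p}. Now the 0- and 1-counts sum to 2p+k, but the 2-count is 2p ≠ 2p+k. So xy^2z ∉ L.
Contradiction. Therefore L is not regular.

0^{p+k} 1^p 2^{2p}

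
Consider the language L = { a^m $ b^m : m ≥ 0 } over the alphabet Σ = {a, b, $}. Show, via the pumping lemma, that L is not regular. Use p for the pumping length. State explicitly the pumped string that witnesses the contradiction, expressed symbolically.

Suppose for contradiction that L is regular, and let p be the pumping length.
Take w = a^p $ b^p ∈ L with |w| = 2p+1 ≥ p.
The pumping lemma gives a decomposition w = xyz where |xy| ≤ p and |y| > 0.
The first p characters of w are a's, so xy (and hence y) consists only of a's. Write y = a^k, 1 ≤ k ≤ p.
Pump with i = 2: xy^2z = a^{p+k} $ b^p, which would require p+k = p. But k ≥ 1, so xy^2z ∉ L.
Contradiction. Therefore L is not regular.

a^{p+k} $ b^p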